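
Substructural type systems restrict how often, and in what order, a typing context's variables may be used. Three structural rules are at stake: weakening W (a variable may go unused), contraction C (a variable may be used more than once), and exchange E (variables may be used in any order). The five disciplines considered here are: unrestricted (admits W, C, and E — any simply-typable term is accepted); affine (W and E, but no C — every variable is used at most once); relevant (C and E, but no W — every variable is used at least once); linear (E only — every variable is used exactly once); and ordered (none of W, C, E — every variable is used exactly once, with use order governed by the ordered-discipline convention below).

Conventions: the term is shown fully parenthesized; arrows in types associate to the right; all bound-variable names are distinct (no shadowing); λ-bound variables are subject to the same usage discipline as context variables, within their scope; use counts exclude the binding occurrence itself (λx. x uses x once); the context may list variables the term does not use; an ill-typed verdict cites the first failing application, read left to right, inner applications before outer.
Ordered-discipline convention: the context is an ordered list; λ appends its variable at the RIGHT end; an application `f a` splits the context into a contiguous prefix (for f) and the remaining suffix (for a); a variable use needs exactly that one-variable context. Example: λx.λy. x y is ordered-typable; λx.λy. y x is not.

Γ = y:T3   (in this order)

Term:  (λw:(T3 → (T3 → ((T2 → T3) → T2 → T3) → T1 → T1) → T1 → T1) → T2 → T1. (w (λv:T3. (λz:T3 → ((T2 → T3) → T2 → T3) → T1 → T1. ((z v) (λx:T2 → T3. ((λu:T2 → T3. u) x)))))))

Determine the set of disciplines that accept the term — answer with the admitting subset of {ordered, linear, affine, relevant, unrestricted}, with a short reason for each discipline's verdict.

accepted by: affine, unrestricted
use counts: y=0, w [bound]=1, v [bound]=1, z [bound]=1, x [bound]=1, u [bound]=1
use order (left to right): w, z, v, u, x
typing: well-typed — term : ((T3 → (T3 → ((T2 → T3) → T2 → T3) → T1 → T1) → T1 → T1) → T2 → T1) → T2 → T1
ordered ✗ (needs weakening: y unused)
linear ✗ (needs weakening: y unused)
affine ✓ (y, w, v, z, x, u: no repeats, contraction unneeded)
relevant ✗ (needs weakening: y unused)
unrestricted ✓ (type-checks (((T3 → (T3 → ((T2 → T3) → T2 → T3) → T1 → T1) → T1 → T1) → T2 → T1) → T2 → T1) and nothing is barred)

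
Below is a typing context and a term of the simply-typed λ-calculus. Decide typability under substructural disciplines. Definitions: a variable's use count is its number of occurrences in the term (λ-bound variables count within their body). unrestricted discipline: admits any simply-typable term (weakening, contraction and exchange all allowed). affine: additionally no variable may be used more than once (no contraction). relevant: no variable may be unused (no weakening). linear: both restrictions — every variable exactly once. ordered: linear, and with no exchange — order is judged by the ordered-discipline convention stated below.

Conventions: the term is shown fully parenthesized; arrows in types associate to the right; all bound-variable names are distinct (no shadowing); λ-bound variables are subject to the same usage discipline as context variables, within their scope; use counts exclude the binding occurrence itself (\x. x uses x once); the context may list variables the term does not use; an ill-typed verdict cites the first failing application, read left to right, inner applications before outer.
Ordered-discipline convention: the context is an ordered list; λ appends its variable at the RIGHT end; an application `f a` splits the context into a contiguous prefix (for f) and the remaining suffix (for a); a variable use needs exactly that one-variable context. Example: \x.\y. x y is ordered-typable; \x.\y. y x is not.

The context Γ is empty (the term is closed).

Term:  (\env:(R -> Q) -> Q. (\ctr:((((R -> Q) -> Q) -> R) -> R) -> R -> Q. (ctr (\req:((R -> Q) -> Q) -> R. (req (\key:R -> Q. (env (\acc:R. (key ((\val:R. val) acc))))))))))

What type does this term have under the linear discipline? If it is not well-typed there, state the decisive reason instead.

term : ((R -> Q) -> Q) -> (((((R -> Q) -> Q) -> R) -> R) -> R -> Q) -> R -> Q
counts: env (bound): 1×, ctr (bound): 1×, req (bound): 1×, key (bound): 1×, acc (bound): 1×, val (bound): 1×
order of uses: ctr, req, env, key, val, acc
typing: well-typed at ((R -> Q) -> Q) -> (((((R -> Q) -> Q) -> R) -> R) -> R -> Q) -> R -> Q
per-discipline verdicts: ordered ✗ · linear ✓ · affine ✓ · relevant ✓ · unrestricted ✓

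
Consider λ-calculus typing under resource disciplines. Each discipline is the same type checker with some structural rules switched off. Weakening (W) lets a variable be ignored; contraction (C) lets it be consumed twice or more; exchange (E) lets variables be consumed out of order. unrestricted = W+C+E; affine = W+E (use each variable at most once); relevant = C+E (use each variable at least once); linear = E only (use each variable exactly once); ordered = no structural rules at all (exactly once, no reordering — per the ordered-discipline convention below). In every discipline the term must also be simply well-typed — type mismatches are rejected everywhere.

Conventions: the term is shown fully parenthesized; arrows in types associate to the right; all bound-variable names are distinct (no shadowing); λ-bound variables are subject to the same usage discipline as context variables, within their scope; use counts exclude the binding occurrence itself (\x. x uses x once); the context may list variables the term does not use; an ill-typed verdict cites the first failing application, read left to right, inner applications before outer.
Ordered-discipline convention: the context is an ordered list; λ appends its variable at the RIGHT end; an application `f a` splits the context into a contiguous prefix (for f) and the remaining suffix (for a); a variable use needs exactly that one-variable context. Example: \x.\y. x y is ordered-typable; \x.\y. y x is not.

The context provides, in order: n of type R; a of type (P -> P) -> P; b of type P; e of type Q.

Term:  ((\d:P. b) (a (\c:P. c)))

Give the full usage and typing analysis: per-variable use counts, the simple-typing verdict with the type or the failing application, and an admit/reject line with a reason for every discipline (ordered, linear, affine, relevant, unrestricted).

counts: n ×0, a ×1, b ×1, e ×0, d [bound] ×0, c [bound] ×1
use order (left to right): b, a, c
typing: the term checks, with type P
ordered: ✗ — n, e, d never used (weakening)
linear: ✗ — n, e, d never used (weakening)
affine: ✓ — none of n, a, b, e, d, c used more than once
relevant: ✗ — n, e, d never used (weakening)
unrestricted: ✓ — well-typed at P; no restrictions here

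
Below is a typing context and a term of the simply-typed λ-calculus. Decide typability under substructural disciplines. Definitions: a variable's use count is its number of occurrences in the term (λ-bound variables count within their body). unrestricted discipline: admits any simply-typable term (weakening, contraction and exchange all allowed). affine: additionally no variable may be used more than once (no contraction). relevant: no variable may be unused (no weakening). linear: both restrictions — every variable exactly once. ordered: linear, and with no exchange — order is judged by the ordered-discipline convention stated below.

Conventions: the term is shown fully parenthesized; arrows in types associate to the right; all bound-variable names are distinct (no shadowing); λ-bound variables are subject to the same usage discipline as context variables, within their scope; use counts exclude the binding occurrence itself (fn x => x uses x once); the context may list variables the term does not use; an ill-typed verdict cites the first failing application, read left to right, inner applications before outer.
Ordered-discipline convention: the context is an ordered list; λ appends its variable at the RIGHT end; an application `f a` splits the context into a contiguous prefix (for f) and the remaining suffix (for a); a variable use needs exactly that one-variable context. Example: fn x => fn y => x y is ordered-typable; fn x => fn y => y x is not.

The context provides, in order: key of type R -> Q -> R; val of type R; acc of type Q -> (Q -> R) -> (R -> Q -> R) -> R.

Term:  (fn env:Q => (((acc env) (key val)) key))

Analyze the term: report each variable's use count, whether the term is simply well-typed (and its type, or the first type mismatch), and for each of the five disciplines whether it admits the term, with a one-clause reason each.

use counts: key=2; val=1; acc=1; env (λ-bound)=1
use order (left to right): acc, env, key, val, key
typing: the term checks, with type Q -> R
ordered ✗ (key ×2 used more than once (contraction))
linear ✗ (key ×2 used more than once (contraction))
affine ✗ (key ×2 used more than once (contraction))
relevant ✓ (at least one use each (key, val, acc, env))
unrestricted ✓ (simply typable at Q -> R; W, C, E all held)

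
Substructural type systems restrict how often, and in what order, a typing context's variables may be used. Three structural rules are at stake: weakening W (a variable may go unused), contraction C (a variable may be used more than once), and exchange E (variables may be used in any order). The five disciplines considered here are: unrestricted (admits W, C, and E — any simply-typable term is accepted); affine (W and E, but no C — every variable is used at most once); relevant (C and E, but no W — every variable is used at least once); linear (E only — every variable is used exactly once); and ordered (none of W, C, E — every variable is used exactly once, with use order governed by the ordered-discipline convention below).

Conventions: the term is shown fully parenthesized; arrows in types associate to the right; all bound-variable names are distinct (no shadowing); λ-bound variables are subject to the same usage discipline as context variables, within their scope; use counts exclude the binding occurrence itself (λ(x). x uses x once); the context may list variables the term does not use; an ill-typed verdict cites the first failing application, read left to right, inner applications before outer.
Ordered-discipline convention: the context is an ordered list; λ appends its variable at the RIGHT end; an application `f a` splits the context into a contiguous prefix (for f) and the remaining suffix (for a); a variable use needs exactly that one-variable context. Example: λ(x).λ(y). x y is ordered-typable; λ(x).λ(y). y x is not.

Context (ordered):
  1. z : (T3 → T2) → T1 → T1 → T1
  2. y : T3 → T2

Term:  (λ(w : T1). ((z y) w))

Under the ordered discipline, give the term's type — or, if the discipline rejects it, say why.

term : T1 → T1 → T1
counts: z=1; y=1; w [bound]=1
uses in reading order: z, y, w
typing: well-typed — term : T1 → T1 → T1
summary: ordered ✓ · linear ✓ · affine ✓ · relevant ✓ · unrestricted ✓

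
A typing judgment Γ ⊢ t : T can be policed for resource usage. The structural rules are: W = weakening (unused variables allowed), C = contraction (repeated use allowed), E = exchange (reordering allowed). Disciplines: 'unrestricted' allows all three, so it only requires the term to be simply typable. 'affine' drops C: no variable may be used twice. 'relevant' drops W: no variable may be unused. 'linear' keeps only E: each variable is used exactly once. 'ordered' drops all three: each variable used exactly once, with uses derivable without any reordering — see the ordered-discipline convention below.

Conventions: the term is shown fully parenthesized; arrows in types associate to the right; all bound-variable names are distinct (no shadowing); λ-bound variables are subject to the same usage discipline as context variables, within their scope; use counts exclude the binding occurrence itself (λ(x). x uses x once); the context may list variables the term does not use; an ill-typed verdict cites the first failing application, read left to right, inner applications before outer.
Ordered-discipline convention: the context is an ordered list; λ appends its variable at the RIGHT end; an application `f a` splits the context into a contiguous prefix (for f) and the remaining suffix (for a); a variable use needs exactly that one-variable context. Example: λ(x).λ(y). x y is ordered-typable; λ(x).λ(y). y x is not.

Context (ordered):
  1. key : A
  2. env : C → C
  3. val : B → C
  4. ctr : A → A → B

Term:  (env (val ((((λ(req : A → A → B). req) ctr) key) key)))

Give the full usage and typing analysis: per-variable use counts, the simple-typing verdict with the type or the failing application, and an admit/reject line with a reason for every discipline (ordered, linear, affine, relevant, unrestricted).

variable uses: key: 2, env: 1, val: 1, ctr: 1, req (bound): 1
left-to-right use order: env, val, req, ctr, key, key
typing: ✓ — C
ordered: ✗, needs contraction — key ×2
linear: ✗, needs contraction — key ×2
affine: ✗, needs contraction — key ×2
relevant: ✓, every one of key, env, val, ctr, req appears
unrestricted: ✓, typability at C is all that's needed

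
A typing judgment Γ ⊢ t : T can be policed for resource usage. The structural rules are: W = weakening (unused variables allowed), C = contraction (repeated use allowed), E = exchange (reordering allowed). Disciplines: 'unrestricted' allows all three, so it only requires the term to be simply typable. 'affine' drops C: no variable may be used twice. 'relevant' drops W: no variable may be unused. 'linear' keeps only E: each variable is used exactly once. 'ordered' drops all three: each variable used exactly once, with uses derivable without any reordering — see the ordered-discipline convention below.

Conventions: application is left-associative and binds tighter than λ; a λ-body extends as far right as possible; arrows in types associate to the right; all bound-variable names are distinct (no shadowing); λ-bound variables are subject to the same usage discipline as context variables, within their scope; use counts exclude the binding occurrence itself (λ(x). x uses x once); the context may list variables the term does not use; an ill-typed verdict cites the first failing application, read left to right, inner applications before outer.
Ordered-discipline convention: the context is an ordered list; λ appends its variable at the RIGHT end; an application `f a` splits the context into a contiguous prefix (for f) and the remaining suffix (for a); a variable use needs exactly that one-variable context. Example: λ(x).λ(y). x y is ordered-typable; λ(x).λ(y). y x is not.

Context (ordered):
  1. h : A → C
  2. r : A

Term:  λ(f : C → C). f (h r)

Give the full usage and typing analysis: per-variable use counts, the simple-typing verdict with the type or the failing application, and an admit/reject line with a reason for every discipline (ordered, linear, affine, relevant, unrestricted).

usage: h ×1, r ×1, f (λ-bound) ×1
uses in reading order: f, h, r
typing: well-typed — term : (C → C) → C
ordered: ✗, needs exchange: uses follow f, h, r
linear: ✓, single use per variable (h, r, f)
affine: ✓, none of h, r, f used more than once
relevant: ✓, at least one use each (h, r, f)
unrestricted: ✓, typability at (C → C) → C is all that's needed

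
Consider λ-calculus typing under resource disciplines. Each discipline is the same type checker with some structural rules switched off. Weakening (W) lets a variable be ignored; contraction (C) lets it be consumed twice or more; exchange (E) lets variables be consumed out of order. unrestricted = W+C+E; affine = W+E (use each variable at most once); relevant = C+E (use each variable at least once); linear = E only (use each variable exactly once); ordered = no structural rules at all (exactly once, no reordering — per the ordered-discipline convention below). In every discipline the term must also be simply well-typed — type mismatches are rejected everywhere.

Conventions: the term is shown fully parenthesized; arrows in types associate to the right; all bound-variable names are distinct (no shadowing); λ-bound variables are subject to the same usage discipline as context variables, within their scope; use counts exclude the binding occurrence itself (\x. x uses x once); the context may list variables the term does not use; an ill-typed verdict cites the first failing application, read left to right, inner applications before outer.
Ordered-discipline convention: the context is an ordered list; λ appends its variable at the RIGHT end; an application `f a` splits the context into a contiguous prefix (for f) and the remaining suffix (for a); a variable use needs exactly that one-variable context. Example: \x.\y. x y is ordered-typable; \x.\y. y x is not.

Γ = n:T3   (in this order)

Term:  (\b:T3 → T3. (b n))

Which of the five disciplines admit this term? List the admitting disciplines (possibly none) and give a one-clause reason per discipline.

admitted by: linear, affine, relevant, unrestricted
usage: n: 1×; b (bound): 1×
order of uses: b, n
typing: well-typed — term : (T3 → T3) → T3
ordered ✗ (use order b, n needs exchange)
linear ✓ (exactly-once usage across n, b)
affine ✓ (n, b: no repeats, contraction unneeded)
relevant ✓ (every one of n, b appears)
unrestricted ✓ (simply typable at (T3 → T3) → T3; W, C, E all held)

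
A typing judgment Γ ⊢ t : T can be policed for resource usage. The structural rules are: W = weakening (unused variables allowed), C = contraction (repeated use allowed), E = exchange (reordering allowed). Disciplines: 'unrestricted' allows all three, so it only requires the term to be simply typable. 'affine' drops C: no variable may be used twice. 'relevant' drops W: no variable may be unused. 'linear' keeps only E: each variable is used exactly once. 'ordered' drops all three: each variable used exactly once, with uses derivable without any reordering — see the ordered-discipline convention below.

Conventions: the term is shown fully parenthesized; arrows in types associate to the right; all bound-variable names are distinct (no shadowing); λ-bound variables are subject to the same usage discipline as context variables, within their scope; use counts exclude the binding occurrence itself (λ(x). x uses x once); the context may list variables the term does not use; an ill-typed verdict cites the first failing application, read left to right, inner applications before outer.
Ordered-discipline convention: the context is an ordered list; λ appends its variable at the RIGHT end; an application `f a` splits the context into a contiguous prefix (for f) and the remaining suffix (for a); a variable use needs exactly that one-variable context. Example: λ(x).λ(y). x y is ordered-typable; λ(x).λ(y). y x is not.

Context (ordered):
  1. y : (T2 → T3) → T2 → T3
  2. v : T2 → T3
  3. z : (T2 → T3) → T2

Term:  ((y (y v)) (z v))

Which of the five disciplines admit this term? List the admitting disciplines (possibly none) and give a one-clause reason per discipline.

accepted by: relevant, unrestricted
usage: y: 2, v: 2, z: 1
use order (left to right): y, y, v, z, v
typing: well-typed — term : T3
ordered ✗ (repeated use of y ×2, v ×2)
linear ✗ (repeated use of y ×2, v ×2)
affine ✗ (repeated use of y ×2, v ×2)
relevant ✓ (none of y, v, z goes unused)
unrestricted ✓ (well-typed at T3; no restrictions here)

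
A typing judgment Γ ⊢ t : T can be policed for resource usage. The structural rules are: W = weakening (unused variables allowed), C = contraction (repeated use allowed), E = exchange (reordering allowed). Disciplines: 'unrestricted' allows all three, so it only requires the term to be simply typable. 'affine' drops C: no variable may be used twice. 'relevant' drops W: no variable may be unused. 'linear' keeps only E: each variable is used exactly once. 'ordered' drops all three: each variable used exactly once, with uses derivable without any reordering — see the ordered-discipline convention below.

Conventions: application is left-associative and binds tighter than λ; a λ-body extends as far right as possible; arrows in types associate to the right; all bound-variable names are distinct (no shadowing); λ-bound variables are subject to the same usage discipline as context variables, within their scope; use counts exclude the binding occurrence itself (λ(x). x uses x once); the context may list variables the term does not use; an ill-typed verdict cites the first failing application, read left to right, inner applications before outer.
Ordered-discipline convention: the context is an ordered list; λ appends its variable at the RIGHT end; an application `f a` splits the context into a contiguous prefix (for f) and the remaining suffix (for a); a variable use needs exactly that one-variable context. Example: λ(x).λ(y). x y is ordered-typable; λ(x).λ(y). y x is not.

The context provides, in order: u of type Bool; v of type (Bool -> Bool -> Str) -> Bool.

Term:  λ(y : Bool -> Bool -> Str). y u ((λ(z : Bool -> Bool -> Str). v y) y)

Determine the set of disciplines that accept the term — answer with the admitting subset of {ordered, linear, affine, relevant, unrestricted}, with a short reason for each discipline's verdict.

admitted by: unrestricted
use counts: u ×1; v ×1; y (λ-bound) ×3; z (λ-bound) ×0
left-to-right use order: y, u, v, y, y
typing: ✓ — (Bool -> Bool -> Str) -> Str
ordered: ✗ — needs contraction — y ×3; unused: z — weakening required
linear: ✗ — needs contraction — y ×3; unused: z — weakening required
affine: ✗ — needs contraction — y ×3
relevant: ✗ — unused: z — weakening required
unrestricted: ✓ — type-checks ((Bool -> Bool -> Str) -> Str) and nothing is barred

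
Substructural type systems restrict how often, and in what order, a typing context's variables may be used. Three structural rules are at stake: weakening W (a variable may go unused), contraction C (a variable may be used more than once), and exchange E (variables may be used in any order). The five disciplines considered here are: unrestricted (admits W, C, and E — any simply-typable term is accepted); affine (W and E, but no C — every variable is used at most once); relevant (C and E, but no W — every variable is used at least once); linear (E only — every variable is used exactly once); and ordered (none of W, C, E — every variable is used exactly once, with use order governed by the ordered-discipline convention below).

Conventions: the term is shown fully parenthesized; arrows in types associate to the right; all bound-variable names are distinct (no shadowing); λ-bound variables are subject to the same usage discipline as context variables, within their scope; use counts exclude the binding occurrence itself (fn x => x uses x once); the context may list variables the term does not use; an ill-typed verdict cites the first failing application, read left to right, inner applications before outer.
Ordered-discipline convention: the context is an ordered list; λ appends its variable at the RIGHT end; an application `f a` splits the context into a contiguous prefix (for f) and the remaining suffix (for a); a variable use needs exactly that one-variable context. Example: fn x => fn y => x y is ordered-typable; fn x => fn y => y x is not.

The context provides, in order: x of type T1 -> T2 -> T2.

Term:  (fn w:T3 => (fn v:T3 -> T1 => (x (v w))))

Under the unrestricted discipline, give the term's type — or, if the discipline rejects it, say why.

term : T3 -> (T3 -> T1) -> T2 -> T2
variable uses: x: 1; w (λ-bound): 1; v (λ-bound): 1
use order (left to right): x, v, w
typing: well-typed — term : T3 -> (T3 -> T1) -> T2 -> T2
summary: ordered ✗ | linear ✓ | affine ✓ | relevant ✓ | unrestricted ✓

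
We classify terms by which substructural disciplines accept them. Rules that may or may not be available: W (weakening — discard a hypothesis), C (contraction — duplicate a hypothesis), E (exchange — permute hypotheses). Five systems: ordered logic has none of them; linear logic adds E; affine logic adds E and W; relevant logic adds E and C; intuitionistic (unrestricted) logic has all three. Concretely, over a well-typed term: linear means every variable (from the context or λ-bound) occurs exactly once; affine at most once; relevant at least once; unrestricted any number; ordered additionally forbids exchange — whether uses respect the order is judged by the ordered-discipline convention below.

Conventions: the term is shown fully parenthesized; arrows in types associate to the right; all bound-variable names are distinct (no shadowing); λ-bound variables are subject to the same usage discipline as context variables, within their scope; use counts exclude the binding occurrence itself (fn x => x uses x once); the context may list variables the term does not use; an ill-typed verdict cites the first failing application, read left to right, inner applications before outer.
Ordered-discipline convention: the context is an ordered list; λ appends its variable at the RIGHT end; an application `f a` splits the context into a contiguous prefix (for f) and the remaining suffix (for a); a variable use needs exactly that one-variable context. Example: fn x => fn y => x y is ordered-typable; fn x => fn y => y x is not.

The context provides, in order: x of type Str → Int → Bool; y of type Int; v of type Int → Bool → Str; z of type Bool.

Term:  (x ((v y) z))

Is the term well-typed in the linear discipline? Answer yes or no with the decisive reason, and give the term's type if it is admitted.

yes — x, y, v, z: one use apiece; term : Int → Bool
use counts: x: 1×; y: 1×; v: 1×; z: 1×
left-to-right use order: x, v, y, z
typing: ✓ — Int → Bool
across the five disciplines: ordered ✗; linear ✓; affine ✓; relevant ✓; unrestricted ✓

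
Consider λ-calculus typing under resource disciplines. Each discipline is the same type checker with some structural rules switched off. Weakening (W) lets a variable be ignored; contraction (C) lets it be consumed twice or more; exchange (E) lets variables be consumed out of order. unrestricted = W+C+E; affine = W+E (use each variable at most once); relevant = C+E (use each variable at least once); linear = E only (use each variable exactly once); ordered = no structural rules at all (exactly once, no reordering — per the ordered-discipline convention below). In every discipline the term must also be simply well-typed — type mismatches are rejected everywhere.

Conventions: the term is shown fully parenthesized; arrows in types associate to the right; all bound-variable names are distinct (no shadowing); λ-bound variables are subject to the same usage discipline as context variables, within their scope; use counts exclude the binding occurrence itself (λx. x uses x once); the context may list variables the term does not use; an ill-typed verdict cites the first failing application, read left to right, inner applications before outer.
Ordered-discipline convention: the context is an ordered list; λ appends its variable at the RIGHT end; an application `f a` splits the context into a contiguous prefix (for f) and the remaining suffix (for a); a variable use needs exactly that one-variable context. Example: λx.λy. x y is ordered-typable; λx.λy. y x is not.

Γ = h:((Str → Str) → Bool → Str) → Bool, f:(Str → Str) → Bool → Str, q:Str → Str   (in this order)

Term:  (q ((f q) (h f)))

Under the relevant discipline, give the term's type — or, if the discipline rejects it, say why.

term : Str
variable uses: h: 1, f: 2, q: 2
uses in reading order: q, f, q, h, f
typing: well-typed at Str
across the five disciplines: ordered ✗ | linear ✗ | affine ✗ | relevant ✓ | unrestricted ✓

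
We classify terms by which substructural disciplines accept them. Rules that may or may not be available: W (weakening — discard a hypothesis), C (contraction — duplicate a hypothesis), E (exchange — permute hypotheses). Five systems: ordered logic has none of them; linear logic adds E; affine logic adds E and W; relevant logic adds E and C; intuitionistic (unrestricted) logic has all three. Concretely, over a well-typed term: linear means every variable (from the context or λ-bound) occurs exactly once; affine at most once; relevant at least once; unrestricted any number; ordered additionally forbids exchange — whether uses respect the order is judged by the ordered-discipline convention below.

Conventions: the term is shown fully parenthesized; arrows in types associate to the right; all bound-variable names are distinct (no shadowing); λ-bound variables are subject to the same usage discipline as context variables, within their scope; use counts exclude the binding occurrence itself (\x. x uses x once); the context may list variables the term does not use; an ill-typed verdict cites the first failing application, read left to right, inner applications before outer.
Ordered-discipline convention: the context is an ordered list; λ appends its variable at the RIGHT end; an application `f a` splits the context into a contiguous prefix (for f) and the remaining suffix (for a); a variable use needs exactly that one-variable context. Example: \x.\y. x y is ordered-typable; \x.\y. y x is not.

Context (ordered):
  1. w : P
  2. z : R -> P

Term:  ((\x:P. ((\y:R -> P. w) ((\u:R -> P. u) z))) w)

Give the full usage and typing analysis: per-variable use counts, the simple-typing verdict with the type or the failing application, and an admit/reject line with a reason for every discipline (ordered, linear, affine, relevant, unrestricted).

variable uses: w: 2×, z: 1×, x [bound]: 0×, y [bound]: 0×, u [bound]: 1×
left-to-right use order: w, u, z, w
typing: ✓ — P
ordered ✗ (needs contraction — w ×2; x, y left unused)
linear ✗ (needs contraction — w ×2; x, y left unused)
affine ✗ (needs contraction — w ×2)
relevant ✗ (x, y left unused)
unrestricted ✓ (typability at P is all that's needed)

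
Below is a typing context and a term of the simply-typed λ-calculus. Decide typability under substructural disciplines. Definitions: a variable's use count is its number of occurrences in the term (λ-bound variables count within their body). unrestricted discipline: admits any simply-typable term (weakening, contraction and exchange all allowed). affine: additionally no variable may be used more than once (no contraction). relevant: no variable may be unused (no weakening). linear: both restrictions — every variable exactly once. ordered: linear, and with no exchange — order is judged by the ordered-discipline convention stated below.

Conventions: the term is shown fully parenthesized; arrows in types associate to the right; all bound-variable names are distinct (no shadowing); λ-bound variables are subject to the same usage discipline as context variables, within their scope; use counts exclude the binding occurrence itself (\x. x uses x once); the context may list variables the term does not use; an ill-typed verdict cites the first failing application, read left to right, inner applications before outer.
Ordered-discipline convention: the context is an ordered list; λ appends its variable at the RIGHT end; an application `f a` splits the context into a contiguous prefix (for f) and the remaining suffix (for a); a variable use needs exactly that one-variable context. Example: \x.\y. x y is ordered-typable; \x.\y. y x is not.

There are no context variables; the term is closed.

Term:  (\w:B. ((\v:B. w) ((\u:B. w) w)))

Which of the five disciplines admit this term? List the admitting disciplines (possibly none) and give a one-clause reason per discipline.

accepted by: unrestricted
use counts: w (bound): 3; v (bound): 0; u (bound): 0
order of uses: w, w, w
typing: well-typed at B -> B
ordered ✗ (uses contraction: w ×3; v, u left unused)
linear ✗ (uses contraction: w ×3; v, u left unused)
affine ✗ (uses contraction: w ×3)
relevant ✗ (v, u left unused)
unrestricted ✓ (well-typed at B -> B; no restrictions here)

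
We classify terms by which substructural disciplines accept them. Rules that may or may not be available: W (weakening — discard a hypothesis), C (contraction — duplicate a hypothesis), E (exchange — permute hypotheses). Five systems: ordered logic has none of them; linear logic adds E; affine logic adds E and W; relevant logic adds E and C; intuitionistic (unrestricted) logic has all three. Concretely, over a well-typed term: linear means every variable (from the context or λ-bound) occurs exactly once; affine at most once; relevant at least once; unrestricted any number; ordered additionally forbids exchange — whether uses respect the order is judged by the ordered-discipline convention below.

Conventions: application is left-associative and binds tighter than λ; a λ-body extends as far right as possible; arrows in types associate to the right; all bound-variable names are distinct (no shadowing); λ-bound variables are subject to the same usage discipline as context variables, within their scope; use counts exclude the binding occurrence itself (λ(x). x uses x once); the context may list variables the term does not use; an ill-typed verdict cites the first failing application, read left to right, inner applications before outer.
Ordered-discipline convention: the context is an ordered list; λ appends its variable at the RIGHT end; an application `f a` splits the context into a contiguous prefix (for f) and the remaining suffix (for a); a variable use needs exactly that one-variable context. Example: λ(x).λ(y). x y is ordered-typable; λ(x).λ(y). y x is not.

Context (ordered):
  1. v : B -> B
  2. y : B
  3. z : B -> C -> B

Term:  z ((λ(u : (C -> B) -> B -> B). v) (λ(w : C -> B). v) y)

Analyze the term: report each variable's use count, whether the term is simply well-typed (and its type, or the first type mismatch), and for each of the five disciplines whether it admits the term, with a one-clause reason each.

usage: v: 2; y: 1; z: 1; u (bound): 0; w (bound): 0
left-to-right use order: z, v, v, y
typing: well-typed — term : C -> B
ordered: ✗, needs contraction — v ×2; u, w never used (weakening)
linear: ✗, needs contraction — v ×2; u, w never used (weakening)
affine: ✗, needs contraction — v ×2
relevant: ✗, u, w never used (weakening)
unrestricted: ✓, simply typable at C -> B; W, C, E all held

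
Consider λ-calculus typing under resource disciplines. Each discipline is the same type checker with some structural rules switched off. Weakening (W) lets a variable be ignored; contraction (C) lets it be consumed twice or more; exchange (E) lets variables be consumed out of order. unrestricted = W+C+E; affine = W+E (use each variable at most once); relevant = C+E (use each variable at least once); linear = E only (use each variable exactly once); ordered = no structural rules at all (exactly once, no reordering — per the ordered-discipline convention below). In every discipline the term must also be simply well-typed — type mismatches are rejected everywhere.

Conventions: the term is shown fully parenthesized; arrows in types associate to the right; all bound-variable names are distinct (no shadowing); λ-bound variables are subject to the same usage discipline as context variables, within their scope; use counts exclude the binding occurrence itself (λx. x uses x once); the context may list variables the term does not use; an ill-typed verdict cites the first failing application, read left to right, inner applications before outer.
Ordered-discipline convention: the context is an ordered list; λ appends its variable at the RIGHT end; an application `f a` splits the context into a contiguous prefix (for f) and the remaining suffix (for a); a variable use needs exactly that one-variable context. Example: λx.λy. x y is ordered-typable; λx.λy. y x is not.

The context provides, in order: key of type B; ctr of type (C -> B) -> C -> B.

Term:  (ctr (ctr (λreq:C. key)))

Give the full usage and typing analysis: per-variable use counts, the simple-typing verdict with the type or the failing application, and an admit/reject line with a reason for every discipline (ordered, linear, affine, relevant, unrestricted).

use counts: key ×1, ctr ×2, req (bound) ×0
uses in reading order: ctr, ctr, key
typing: well-typed at C -> B
ordered: ✗ — needs contraction — ctr ×2; req left unused
linear: ✗ — needs contraction — ctr ×2; req left unused
affine: ✗ — needs contraction — ctr ×2
relevant: ✗ — req left unused
unrestricted: ✓ — type-checks (C -> B) and nothing is barred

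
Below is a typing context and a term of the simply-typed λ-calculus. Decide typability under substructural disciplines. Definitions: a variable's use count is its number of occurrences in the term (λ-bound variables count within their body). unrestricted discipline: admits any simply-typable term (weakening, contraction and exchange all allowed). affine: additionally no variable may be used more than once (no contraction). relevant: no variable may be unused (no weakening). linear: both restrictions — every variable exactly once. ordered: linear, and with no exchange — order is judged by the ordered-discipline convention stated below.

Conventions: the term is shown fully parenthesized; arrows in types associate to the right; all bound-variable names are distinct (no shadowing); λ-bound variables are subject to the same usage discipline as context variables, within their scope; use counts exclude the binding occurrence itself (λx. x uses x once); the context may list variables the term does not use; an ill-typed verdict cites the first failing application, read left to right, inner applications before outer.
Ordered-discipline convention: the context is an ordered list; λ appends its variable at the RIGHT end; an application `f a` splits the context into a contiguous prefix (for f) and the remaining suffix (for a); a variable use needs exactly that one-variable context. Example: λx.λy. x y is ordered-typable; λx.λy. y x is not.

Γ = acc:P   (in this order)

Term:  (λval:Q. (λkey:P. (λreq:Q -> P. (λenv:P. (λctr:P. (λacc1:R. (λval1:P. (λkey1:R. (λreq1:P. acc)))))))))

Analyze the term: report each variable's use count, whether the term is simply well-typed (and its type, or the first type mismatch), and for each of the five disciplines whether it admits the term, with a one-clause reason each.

counts: acc: 1×; val (λ-bound): 0×; key (λ-bound): 0×; req (λ-bound): 0×; env (λ-bound): 0×; ctr (λ-bound): 0×; acc1 (λ-bound): 0×; val1 (λ-bound): 0×; key1 (λ-bound): 0×; req1 (λ-bound): 0×
left-to-right use order: acc
typing: well-typed — term : Q -> P -> (Q -> P) -> P -> P -> R -> P -> R -> P -> P
ordered: ✗ — unused: val, key, req, env, ctr, acc1, val1, key1, req1 — weakening required
linear: ✗ — unused: val, key, req, env, ctr, acc1, val1, key1, req1 — weakening required
affine: ✓ — at most one use each (acc, val, key, req, env, ctr, acc1, val1, key1, req1)
relevant: ✗ — unused: val, key, req, env, ctr, acc1, val1, key1, req1 — weakening required
unrestricted: ✓ — simply typable at Q -> P -> (Q -> P) -> P -> P -> R -> P -> R -> P -> P; W, C, E all held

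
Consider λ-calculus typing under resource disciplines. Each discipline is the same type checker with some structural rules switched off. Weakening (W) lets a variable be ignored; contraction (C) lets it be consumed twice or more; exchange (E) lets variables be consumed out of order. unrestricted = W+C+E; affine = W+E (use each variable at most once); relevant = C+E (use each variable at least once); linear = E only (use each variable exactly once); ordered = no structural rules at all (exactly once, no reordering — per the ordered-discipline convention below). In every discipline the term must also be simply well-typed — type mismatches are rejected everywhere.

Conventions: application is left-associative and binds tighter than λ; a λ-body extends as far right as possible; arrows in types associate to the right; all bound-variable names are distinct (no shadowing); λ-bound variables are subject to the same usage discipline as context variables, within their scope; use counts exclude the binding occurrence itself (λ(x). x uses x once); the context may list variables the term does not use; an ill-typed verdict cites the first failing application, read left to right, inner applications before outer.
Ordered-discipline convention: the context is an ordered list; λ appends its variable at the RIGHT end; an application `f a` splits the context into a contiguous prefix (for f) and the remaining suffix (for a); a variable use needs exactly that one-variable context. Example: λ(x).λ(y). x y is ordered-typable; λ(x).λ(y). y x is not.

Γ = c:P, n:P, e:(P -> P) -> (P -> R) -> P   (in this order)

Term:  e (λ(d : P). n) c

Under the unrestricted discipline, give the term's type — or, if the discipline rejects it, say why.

not well-typed under unrestricted — not simply typable
variable uses: c: 1, n: 1, e: 1, d (λ-bound): 0
use order (left to right): e, n, c
typing: ill-typed: an application expects P -> R but receives P
all disciplines: ordered ✗, linear ✗, affine ✗, relevant ✗, unrestricted ✗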